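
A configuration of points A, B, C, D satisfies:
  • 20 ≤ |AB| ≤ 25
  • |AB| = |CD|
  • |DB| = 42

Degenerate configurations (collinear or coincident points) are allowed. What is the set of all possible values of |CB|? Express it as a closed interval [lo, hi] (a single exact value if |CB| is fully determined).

|AB| ∈ [20, 25]
|BD| ∈ {42}
|CD| ∈ [20, 25]
|AD| ∈ [17, 67]
|BC| ∈ [17, 67]
|AC| ∈ [0, 92]

|CB| ∈ [17, 67]  (≈ [17.0000, 67.0000])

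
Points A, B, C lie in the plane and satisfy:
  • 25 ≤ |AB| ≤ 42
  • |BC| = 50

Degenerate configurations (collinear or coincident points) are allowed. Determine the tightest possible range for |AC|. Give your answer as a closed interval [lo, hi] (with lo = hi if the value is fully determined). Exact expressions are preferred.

|AB| ∈ [25, 42]
|BC| ∈ {50}
|AC| ∈ [8, 92]

|AC| ∈ [8, 92]  (≈ [8.0000, 92.0000])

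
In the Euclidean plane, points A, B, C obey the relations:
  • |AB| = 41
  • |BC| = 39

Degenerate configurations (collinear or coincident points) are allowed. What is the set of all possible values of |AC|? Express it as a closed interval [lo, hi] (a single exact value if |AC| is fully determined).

|AB| ∈ {41}
|BC| ∈ {39}
|AC| ∈ [2, 80]

|AC| ∈ [2, 80]  (≈ [2.0000, 80.0000])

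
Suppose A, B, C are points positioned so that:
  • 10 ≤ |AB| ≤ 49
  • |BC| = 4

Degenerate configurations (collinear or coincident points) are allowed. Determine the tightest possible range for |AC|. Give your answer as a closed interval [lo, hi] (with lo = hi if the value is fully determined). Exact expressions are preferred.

|AC| ∈ [6, 53]  (≈ [6.0000, 53.0000])

|AB| ∈ [10, 49]
|BC| ∈ {4}
|AC| ∈ [6, 53]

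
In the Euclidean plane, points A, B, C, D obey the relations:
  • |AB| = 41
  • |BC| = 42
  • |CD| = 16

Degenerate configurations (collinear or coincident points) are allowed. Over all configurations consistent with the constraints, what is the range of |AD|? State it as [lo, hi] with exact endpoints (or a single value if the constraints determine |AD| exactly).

|AB| ∈ {41}
|BC| ∈ {42}
|CD| ∈ {16}
|AC| ∈ [1, 83]
|BD| ∈ [26, 58]
|AD| ∈ [0, 99]

|AD| ∈ [0, 99]  (≈ [0.0000, 99.0000])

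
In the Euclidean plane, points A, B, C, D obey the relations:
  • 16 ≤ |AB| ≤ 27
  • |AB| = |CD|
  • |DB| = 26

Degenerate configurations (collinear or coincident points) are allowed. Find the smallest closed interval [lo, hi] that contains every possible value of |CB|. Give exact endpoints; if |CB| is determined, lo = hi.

|AB| ∈ [16, 27]
|BD| ∈ {26}
|CD| ∈ [16, 27]
|AD| ∈ [0, 53]
|BC| ∈ [0, 53]
|AC| ∈ [0, 80]

|CB| ∈ [0, 53]  (≈ [0.0000, 53.0000])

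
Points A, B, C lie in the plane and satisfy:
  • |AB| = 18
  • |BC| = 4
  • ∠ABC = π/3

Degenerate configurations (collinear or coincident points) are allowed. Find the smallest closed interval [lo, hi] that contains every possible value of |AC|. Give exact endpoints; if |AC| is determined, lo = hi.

|AC| = 2·√(67)  (≈ 16.3707)

|AB| ∈ {18}
|BC| ∈ {4}
|AC| ∈ {2·√(67)}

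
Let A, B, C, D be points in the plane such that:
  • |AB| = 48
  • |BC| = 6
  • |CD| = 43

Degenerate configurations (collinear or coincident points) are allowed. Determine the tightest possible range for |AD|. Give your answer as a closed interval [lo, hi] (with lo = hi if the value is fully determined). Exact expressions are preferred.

|AB| ∈ {48}
|BC| ∈ {6}
|CD| ∈ {43}
|AC| ∈ [42, 54]
|BD| ∈ [37, 49]
|AD| ∈ [0, 97]

|AD| ∈ [0, 97]  (≈ [0.0000, 97.0000])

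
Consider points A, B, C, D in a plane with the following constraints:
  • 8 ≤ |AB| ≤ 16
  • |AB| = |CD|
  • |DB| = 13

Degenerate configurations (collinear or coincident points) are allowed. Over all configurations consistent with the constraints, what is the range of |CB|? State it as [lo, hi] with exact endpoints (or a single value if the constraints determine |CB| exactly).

|AB| ∈ [8, 16]
|BD| ∈ {13}
|CD| ∈ [8, 16]
|AD| ∈ [0, 29]
|BC| ∈ [0, 29]
|AC| ∈ [0, 45]

|CB| ∈ [0, 29]  (≈ [0.0000, 29.0000])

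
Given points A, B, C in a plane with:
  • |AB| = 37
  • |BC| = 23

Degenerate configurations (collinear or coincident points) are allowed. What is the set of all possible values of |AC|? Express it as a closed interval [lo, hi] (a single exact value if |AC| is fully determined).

|AB| ∈ {37}
|BC| ∈ {23}
|AC| ∈ [14, 60]

|AC| ∈ [14, 60]  (≈ [14.0000, 60.0000])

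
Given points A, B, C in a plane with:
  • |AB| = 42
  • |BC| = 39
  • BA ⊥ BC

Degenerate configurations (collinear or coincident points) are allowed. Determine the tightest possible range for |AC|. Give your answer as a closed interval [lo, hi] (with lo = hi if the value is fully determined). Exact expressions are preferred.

|AC| = 3·√(365)  (≈ 57.3149)

|AB| ∈ {42}
|BC| ∈ {39}
|AC| ∈ {3·√(365)}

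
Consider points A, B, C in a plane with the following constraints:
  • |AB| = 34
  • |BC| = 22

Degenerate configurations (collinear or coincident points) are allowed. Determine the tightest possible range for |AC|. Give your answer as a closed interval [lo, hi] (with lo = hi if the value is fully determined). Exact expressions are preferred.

|AC| ∈ [12, 56]  (≈ [12.0000, 56.0000])

|AB| ∈ {34}
|BC| ∈ {22}
|AC| ∈ [12, 56]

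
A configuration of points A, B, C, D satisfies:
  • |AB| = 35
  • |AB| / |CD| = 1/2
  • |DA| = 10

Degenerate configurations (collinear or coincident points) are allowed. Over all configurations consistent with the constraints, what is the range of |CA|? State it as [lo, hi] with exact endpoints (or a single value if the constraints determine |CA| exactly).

|CA| ∈ [60, 80]  (≈ [60.0000, 80.0000])

|AB| ∈ {35}
|AD| ∈ {10}
|CD| ∈ {70}
|BD| ∈ [25, 45]
|AC| ∈ [60, 80]
|BC| ∈ [25, 115]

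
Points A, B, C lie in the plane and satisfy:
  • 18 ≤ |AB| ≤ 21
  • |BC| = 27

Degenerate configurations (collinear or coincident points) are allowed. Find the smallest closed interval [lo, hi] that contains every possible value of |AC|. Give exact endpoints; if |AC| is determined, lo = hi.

|AB| ∈ [18, 21]
|BC| ∈ {27}
|AC| ∈ [6, 48]

|AC| ∈ [6, 48]  (≈ [6.0000, 48.0000])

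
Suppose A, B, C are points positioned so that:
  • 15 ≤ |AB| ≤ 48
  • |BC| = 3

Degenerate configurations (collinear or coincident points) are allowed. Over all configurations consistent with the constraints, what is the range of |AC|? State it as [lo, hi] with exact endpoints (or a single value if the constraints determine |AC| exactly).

|AC| ∈ [12, 51]  (≈ [12.0000, 51.0000])

|AB| ∈ [15, 48]
|BC| ∈ {3}
|AC| ∈ [12, 51]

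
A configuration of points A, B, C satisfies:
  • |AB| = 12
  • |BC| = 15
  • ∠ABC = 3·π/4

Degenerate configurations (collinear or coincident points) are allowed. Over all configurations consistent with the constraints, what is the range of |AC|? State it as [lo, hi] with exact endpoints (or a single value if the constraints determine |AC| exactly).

|AB| ∈ {12}
|BC| ∈ {15}
|AC| ∈ {3·√(20·√(2) + 41)}

|AC| = 3·√(20·√(2) + 41)  (≈ 24.9712)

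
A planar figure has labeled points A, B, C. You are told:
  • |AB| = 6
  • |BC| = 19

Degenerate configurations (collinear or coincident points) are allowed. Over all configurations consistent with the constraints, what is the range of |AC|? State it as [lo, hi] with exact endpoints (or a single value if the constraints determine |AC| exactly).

|AC| ∈ [13, 25]  (≈ [13.0000, 25.0000])

|AB| ∈ {6}
|BC| ∈ {19}
|AC| ∈ [13, 25]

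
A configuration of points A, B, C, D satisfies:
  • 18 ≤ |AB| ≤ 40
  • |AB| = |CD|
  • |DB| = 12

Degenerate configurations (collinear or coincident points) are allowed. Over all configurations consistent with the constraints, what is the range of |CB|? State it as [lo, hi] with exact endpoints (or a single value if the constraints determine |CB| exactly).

|AB| ∈ [18, 40]
|BD| ∈ {12}
|CD| ∈ [18, 40]
|AD| ∈ [6, 52]
|BC| ∈ [6, 52]
|AC| ∈ [0, 92]

|CB| ∈ [6, 52]  (≈ [6.0000, 52.0000])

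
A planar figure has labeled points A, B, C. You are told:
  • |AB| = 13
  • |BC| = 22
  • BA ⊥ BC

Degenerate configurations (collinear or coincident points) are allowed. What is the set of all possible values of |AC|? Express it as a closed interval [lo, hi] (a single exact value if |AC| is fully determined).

|AC| = √(653)  (≈ 25.5539)

|AB| ∈ {13}
|BC| ∈ {22}
|AC| ∈ {√(653)}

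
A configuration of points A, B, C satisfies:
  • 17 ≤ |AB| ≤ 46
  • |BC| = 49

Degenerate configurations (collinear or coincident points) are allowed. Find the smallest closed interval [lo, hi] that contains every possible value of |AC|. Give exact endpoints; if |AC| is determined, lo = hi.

|AC| ∈ [3, 95]  (≈ [3.0000, 95.0000])

|AB| ∈ [17, 46]
|BC| ∈ {49}
|AC| ∈ [3, 95]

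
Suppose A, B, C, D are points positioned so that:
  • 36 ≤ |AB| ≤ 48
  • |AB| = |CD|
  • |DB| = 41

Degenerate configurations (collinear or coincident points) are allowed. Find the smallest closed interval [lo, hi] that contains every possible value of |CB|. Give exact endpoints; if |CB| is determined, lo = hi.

|AB| ∈ [36, 48]
|BD| ∈ {41}
|CD| ∈ [36, 48]
|AD| ∈ [0, 89]
|BC| ∈ [0, 89]
|AC| ∈ [0, 137]

|CB| ∈ [0, 89]  (≈ [0.0000, 89.0000])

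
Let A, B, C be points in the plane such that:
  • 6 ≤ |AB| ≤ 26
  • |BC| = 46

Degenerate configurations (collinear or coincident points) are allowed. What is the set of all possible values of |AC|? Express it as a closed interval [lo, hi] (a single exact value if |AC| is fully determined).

|AC| ∈ [20, 72]  (≈ [20.0000, 72.0000])

|AB| ∈ [6, 26]
|BC| ∈ {46}
|AC| ∈ [20, 72]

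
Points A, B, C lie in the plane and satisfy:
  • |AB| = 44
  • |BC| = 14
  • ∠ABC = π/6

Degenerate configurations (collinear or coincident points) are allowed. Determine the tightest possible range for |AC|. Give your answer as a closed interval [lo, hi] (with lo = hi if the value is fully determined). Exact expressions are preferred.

|AC| = 2·√(533 - 154·√(3))  (≈ 32.6352)

|AB| ∈ {44}
|BC| ∈ {14}
|AC| ∈ {2·√(533 - 154·√(3))}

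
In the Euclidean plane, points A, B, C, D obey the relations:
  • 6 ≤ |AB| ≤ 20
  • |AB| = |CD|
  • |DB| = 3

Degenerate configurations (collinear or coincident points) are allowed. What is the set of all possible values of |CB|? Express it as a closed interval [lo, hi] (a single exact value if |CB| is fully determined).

|CB| ∈ [3, 23]  (≈ [3.0000, 23.0000])

|AB| ∈ [6, 20]
|BD| ∈ {3}
|CD| ∈ [6, 20]
|AD| ∈ [3, 23]
|BC| ∈ [3, 23]
|AC| ∈ [0, 43]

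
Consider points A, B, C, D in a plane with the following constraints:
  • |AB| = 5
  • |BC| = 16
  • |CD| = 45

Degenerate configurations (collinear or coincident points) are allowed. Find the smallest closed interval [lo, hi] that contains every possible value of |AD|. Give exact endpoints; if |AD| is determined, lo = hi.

|AB| ∈ {5}
|BC| ∈ {16}
|CD| ∈ {45}
|AC| ∈ [11, 21]
|BD| ∈ [29, 61]
|AD| ∈ [24, 66]

|AD| ∈ [24, 66]  (≈ [24.0000, 66.0000])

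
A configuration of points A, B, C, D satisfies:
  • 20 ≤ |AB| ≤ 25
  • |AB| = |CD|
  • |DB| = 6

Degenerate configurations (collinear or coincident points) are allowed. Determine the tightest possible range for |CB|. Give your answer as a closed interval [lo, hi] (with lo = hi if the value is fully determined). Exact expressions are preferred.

|CB| ∈ [14, 31]  (≈ [14.0000, 31.0000])

|AB| ∈ [20, 25]
|BD| ∈ {6}
|CD| ∈ [20, 25]
|AD| ∈ [14, 31]
|BC| ∈ [14, 31]
|AC| ∈ [0, 56]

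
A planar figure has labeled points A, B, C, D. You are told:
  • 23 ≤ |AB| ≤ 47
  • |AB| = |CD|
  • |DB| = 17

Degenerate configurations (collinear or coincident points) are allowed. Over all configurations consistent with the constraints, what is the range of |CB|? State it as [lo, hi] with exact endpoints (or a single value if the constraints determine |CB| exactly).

|AB| ∈ [23, 47]
|BD| ∈ {17}
|CD| ∈ [23, 47]
|AD| ∈ [6, 64]
|BC| ∈ [6, 64]
|AC| ∈ [0, 111]

|CB| ∈ [6, 64]  (≈ [6.0000, 64.0000])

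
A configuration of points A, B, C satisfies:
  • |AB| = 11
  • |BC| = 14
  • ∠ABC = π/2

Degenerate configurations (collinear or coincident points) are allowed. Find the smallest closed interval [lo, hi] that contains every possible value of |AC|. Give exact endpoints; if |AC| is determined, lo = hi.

|AB| ∈ {11}
|BC| ∈ {14}
|AC| ∈ {√(317)}

|AC| = √(317)  (≈ 17.8045)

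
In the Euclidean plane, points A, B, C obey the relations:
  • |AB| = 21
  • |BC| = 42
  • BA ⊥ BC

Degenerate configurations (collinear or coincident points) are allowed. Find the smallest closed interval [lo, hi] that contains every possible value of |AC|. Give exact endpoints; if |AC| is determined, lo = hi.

|AC| = 21·√(5)  (≈ 46.9574)

|AB| ∈ {21}
|BC| ∈ {42}
|AC| ∈ {21·√(5)}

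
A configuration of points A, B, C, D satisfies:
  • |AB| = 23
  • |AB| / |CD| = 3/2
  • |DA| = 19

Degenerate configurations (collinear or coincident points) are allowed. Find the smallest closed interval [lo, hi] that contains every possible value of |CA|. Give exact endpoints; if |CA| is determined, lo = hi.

|AB| ∈ {23}
|AD| ∈ {19}
|CD| ∈ {46/3}
|BD| ∈ [4, 42]
|AC| ∈ [11/3, 103/3]
|BC| ∈ [0, 172/3]

|CA| ∈ [11/3, 103/3]  (≈ [3.6667, 34.3333])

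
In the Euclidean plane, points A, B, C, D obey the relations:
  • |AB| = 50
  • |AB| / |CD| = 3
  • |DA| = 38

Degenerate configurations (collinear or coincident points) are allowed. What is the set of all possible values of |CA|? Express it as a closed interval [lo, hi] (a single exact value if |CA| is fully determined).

|CA| ∈ [64/3, 164/3]  (≈ [21.3333, 54.6667])

|AB| ∈ {50}
|AD| ∈ {38}
|CD| ∈ {50/3}
|BD| ∈ [12, 88]
|AC| ∈ [64/3, 164/3]
|BC| ∈ [0, 314/3]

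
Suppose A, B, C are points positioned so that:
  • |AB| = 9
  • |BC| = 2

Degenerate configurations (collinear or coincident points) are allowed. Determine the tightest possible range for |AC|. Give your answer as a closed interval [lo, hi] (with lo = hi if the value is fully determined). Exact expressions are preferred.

|AC| ∈ [7, 11]  (≈ [7.0000, 11.0000])

|AB| ∈ {9}
|BC| ∈ {2}
|AC| ∈ [7, 11]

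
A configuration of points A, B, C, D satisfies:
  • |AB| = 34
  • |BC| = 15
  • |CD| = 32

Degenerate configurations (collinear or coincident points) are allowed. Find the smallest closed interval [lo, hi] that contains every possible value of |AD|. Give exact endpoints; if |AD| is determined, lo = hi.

|AB| ∈ {34}
|BC| ∈ {15}
|CD| ∈ {32}
|AC| ∈ [19, 49]
|BD| ∈ [17, 47]
|AD| ∈ [0, 81]

|AD| ∈ [0, 81]  (≈ [0.0000, 81.0000])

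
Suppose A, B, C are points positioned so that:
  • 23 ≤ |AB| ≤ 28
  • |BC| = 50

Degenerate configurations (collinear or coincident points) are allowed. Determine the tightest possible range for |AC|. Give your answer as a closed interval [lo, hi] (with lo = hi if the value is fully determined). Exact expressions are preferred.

|AB| ∈ [23, 28]
|BC| ∈ {50}
|AC| ∈ [22, 78]

|AC| ∈ [22, 78]  (≈ [22.0000, 78.0000])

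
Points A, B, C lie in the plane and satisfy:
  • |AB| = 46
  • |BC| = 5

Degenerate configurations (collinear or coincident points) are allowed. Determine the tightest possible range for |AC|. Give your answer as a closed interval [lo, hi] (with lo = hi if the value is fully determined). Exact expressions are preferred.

|AC| ∈ [41, 51]  (≈ [41.0000, 51.0000])

|AB| ∈ {46}
|BC| ∈ {5}
|AC| ∈ [41, 51]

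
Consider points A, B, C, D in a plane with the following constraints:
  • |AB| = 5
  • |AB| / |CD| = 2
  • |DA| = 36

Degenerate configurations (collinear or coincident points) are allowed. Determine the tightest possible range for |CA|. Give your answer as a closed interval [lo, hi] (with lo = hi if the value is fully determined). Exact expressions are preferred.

|CA| ∈ [67/2, 77/2]  (≈ [33.5000, 38.5000])

|AB| ∈ {5}
|AD| ∈ {36}
|CD| ∈ {5/2}
|BD| ∈ [31, 41]
|AC| ∈ [67/2, 77/2]
|BC| ∈ [57/2, 87/2]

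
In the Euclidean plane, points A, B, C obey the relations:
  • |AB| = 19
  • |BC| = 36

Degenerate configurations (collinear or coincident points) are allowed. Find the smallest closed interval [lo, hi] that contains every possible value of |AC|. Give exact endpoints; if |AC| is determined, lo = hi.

|AB| ∈ {19}
|BC| ∈ {36}
|AC| ∈ [17, 55]

|AC| ∈ [17, 55]  (≈ [17.0000, 55.0000])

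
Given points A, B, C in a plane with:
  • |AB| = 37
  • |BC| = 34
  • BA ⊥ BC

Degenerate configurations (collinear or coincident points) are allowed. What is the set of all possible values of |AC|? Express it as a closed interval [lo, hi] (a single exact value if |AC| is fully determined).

|AB| ∈ {37}
|BC| ∈ {34}
|AC| ∈ {5·√(101)}

|AC| = 5·√(101)  (≈ 50.2494)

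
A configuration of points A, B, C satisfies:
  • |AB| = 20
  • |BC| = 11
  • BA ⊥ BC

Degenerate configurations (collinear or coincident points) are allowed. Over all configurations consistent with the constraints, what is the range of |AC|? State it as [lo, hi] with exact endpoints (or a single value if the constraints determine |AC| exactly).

|AB| ∈ {20}
|BC| ∈ {11}
|AC| ∈ {√(521)}

|AC| = √(521)  (≈ 22.8254)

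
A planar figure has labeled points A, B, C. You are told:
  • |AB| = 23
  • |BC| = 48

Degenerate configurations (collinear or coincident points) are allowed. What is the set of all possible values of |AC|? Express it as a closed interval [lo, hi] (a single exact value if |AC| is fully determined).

|AC| ∈ [25, 71]  (≈ [25.0000, 71.0000])

|AB| ∈ {23}
|BC| ∈ {48}
|AC| ∈ [25, 71]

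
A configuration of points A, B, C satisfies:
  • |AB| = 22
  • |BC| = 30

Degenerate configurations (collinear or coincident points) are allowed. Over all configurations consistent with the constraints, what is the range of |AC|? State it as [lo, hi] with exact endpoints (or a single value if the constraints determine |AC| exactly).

|AB| ∈ {22}
|BC| ∈ {30}
|AC| ∈ [8, 52]

|AC| ∈ [8, 52]  (≈ [8.0000, 52.0000])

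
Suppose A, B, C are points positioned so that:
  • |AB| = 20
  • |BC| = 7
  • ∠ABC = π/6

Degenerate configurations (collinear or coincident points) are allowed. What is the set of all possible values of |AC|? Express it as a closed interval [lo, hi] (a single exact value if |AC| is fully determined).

|AB| ∈ {20}
|BC| ∈ {7}
|AC| ∈ {√(449 - 140·√(3))}

|AC| = √(449 - 140·√(3))  (≈ 14.3706)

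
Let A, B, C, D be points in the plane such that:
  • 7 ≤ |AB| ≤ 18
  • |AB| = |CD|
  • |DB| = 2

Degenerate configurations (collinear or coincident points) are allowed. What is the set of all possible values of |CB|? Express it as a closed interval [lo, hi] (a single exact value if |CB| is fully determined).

|CB| ∈ [5, 20]  (≈ [5.0000, 20.0000])

|AB| ∈ [7, 18]
|BD| ∈ {2}
|CD| ∈ [7, 18]
|AD| ∈ [5, 20]
|BC| ∈ [5, 20]
|AC| ∈ [0, 38]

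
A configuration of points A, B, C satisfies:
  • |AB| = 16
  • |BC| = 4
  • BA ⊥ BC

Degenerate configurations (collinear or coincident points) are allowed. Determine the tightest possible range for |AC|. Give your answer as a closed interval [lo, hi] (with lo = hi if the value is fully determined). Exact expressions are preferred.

|AB| ∈ {16}
|BC| ∈ {4}
|AC| ∈ {4·√(17)}

|AC| = 4·√(17)  (≈ 16.4924)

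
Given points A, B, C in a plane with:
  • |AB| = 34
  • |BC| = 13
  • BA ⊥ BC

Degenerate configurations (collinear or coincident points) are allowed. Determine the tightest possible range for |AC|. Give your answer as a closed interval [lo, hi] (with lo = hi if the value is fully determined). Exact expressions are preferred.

|AC| = 5·√(53)  (≈ 36.4005)

|AB| ∈ {34}
|BC| ∈ {13}
|AC| ∈ {5·√(53)}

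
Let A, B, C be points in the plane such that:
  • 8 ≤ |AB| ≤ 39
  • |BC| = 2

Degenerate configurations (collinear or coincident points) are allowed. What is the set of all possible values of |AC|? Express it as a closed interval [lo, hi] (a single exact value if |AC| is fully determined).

|AB| ∈ [8, 39]
|BC| ∈ {2}
|AC| ∈ [6, 41]

|AC| ∈ [6, 41]  (≈ [6.0000, 41.0000])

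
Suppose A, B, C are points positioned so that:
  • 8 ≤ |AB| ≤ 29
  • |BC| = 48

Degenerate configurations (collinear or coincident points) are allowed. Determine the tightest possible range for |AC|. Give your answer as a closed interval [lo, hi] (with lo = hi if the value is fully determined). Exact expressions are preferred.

|AB| ∈ [8, 29]
|BC| ∈ {48}
|AC| ∈ [19, 77]

|AC| ∈ [19, 77]  (≈ [19.0000, 77.0000])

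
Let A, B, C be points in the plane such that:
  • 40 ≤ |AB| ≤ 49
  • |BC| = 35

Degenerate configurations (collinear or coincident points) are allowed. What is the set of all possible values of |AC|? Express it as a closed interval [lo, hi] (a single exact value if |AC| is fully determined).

|AC| ∈ [5, 84]  (≈ [5.0000, 84.0000])

|AB| ∈ [40, 49]
|BC| ∈ {35}
|AC| ∈ [5, 84]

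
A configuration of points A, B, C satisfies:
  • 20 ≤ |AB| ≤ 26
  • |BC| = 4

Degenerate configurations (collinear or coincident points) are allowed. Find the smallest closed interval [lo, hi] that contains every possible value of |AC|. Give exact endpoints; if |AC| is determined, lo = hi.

|AB| ∈ [20, 26]
|BC| ∈ {4}
|AC| ∈ [16, 30]

|AC| ∈ [16, 30]  (≈ [16.0000, 30.0000])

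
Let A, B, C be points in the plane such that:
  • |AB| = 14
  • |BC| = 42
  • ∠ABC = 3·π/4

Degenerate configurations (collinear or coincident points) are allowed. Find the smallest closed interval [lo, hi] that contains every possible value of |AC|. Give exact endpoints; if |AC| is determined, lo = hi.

|AC| = 14·√(3·√(2) + 10)  (≈ 52.8352)

|AB| ∈ {14}
|BC| ∈ {42}
|AC| ∈ {14·√(3·√(2) + 10)}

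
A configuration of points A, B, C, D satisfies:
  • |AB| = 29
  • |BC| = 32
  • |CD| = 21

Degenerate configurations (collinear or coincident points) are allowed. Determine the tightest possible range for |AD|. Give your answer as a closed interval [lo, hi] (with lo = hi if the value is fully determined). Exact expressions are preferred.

|AD| ∈ [0, 82]  (≈ [0.0000, 82.0000])

|AB| ∈ {29}
|BC| ∈ {32}
|CD| ∈ {21}
|AC| ∈ [3, 61]
|BD| ∈ [11, 53]
|AD| ∈ [0, 82]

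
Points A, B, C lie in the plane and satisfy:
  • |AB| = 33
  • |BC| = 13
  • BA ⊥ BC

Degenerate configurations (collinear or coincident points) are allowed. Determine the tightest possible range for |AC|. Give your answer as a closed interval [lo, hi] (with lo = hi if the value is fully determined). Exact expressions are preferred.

|AC| = √(1258)  (≈ 35.4683)

|AB| ∈ {33}
|BC| ∈ {13}
|AC| ∈ {√(1258)}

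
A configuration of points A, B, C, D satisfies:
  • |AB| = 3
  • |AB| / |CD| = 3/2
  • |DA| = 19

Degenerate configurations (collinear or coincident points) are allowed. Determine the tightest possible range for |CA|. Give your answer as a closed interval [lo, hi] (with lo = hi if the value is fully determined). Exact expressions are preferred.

|AB| ∈ {3}
|AD| ∈ {19}
|CD| ∈ {2}
|BD| ∈ [16, 22]
|AC| ∈ [17, 21]
|BC| ∈ [14, 24]

|CA| ∈ [17, 21]  (≈ [17.0000, 21.0000])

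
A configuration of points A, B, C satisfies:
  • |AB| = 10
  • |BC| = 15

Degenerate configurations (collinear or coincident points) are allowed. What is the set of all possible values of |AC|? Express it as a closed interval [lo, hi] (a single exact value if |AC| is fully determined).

|AC| ∈ [5, 25]  (≈ [5.0000, 25.0000])

|AB| ∈ {10}
|BC| ∈ {15}
|AC| ∈ [5, 25]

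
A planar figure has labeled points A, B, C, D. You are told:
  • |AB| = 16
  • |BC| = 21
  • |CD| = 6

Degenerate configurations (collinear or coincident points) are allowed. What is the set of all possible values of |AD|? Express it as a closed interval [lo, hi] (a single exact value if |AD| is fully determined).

|AD| ∈ [0, 43]  (≈ [0.0000, 43.0000])

|AB| ∈ {16}
|BC| ∈ {21}
|CD| ∈ {6}
|AC| ∈ [5, 37]
|BD| ∈ [15, 27]
|AD| ∈ [0, 43]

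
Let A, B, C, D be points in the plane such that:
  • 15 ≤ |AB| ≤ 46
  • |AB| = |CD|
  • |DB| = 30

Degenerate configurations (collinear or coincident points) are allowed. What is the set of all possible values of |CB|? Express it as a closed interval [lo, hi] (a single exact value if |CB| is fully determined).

|AB| ∈ [15, 46]
|BD| ∈ {30}
|CD| ∈ [15, 46]
|AD| ∈ [0, 76]
|BC| ∈ [0, 76]
|AC| ∈ [0, 122]

|CB| ∈ [0, 76]  (≈ [0.0000, 76.0000])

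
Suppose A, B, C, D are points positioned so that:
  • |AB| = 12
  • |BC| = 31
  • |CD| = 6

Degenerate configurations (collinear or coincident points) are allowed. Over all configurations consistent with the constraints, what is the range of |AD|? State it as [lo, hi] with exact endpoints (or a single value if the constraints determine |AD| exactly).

|AD| ∈ [13, 49]  (≈ [13.0000, 49.0000])

|AB| ∈ {12}
|BC| ∈ {31}
|CD| ∈ {6}
|AC| ∈ [19, 43]
|BD| ∈ [25, 37]
|AD| ∈ [13, 49]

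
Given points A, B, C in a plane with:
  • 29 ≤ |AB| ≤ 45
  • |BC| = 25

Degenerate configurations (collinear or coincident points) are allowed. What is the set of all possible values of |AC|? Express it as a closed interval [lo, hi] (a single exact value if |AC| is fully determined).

|AB| ∈ [29, 45]
|BC| ∈ {25}
|AC| ∈ [4, 70]

|AC| ∈ [4, 70]  (≈ [4.0000, 70.0000])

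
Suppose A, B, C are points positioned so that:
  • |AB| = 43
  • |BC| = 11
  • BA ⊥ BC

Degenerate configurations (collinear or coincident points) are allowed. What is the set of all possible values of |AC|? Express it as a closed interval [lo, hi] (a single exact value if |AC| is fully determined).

|AB| ∈ {43}
|BC| ∈ {11}
|AC| ∈ {√(1970)}

|AC| = √(1970)  (≈ 44.3847)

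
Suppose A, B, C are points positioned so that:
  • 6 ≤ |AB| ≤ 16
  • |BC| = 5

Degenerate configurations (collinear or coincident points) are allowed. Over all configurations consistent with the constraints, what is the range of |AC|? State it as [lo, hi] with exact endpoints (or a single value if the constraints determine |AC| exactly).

|AB| ∈ [6, 16]
|BC| ∈ {5}
|AC| ∈ [1, 21]

|AC| ∈ [1, 21]  (≈ [1.0000, 21.0000])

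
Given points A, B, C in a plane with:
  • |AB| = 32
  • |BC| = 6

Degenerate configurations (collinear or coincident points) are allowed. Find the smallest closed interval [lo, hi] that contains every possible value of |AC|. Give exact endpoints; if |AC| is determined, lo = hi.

|AB| ∈ {32}
|BC| ∈ {6}
|AC| ∈ [26, 38]

|AC| ∈ [26, 38]  (≈ [26.0000, 38.0000])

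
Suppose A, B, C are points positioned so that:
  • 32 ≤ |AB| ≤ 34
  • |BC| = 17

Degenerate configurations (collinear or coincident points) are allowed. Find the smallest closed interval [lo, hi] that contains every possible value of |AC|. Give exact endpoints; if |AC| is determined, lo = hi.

|AC| ∈ [15, 51]  (≈ [15.0000, 51.0000])

|AB| ∈ [32, 34]
|BC| ∈ {17}
|AC| ∈ [15, 51]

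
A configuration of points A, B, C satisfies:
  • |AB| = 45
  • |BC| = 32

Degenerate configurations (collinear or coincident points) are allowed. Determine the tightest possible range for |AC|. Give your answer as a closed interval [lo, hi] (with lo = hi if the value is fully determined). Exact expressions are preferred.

|AC| ∈ [13, 77]  (≈ [13.0000, 77.0000])

|AB| ∈ {45}
|BC| ∈ {32}
|AC| ∈ [13, 77]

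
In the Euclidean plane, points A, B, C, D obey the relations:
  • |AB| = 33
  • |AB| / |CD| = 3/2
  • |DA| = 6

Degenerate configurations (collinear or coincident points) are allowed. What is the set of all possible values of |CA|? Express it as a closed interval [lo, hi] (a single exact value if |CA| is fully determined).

|CA| ∈ [16, 28]  (≈ [16.0000, 28.0000])

|AB| ∈ {33}
|AD| ∈ {6}
|CD| ∈ {22}
|BD| ∈ [27, 39]
|AC| ∈ [16, 28]
|BC| ∈ [5, 61]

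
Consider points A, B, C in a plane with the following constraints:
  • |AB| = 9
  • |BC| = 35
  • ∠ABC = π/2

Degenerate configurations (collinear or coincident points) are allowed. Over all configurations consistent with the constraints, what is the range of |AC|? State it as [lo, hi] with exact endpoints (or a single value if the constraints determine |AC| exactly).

|AC| = √(1306)  (≈ 36.1386)

|AB| ∈ {9}
|BC| ∈ {35}
|AC| ∈ {√(1306)}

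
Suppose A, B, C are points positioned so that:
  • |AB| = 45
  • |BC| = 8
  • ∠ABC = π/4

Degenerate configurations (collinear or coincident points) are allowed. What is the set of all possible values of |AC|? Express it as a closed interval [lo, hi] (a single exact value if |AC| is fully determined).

|AB| ∈ {45}
|BC| ∈ {8}
|AC| ∈ {√(2089 - 360·√(2))}

|AC| = √(2089 - 360·√(2))  (≈ 39.7477)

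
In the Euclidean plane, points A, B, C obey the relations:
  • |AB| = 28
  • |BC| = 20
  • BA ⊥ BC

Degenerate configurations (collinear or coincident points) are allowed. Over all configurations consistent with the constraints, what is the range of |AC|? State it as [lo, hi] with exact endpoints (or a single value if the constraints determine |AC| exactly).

|AB| ∈ {28}
|BC| ∈ {20}
|AC| ∈ {4·√(74)}

|AC| = 4·√(74)  (≈ 34.4093)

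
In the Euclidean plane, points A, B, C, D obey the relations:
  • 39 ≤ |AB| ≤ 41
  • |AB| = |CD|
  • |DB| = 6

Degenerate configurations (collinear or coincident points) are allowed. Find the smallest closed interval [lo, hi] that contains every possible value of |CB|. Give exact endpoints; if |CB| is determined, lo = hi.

|AB| ∈ [39, 41]
|BD| ∈ {6}
|CD| ∈ [39, 41]
|AD| ∈ [33, 47]
|BC| ∈ [33, 47]
|AC| ∈ [0, 88]

|CB| ∈ [33, 47]  (≈ [33.0000, 47.0000])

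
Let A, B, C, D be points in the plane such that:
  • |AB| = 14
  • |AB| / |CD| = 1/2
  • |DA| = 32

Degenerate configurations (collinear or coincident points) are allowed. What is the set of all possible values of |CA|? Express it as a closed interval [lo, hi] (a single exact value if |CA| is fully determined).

|AB| ∈ {14}
|AD| ∈ {32}
|CD| ∈ {28}
|BD| ∈ [18, 46]
|AC| ∈ [4, 60]
|BC| ∈ [0, 74]

|CA| ∈ [4, 60]  (≈ [4.0000, 60.0000])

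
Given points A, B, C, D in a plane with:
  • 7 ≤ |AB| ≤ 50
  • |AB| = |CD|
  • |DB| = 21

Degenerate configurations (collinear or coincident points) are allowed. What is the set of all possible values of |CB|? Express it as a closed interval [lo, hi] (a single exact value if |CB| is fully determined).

|CB| ∈ [0, 71]  (≈ [0.0000, 71.0000])

|AB| ∈ [7, 50]
|BD| ∈ {21}
|CD| ∈ [7, 50]
|AD| ∈ [0, 71]
|BC| ∈ [0, 71]
|AC| ∈ [0, 121]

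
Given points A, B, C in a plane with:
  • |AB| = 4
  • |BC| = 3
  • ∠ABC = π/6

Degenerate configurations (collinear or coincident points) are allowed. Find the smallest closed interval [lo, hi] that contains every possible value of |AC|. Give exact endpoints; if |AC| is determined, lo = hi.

|AB| ∈ {4}
|BC| ∈ {3}
|AC| ∈ {√(25 - 12·√(3))}

|AC| = √(25 - 12·√(3))  (≈ 2.0531)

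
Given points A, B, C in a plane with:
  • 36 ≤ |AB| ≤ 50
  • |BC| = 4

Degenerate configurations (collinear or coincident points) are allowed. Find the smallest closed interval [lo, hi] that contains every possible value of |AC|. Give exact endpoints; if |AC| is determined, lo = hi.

|AC| ∈ [32, 54]  (≈ [32.0000, 54.0000])

|AB| ∈ [36, 50]
|BC| ∈ {4}
|AC| ∈ [32, 54]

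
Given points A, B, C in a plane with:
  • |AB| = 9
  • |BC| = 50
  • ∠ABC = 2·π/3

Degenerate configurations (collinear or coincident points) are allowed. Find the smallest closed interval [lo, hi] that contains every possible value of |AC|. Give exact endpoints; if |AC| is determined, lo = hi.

|AB| ∈ {9}
|BC| ∈ {50}
|AC| ∈ {√(3031)}

|AC| = √(3031)  (≈ 55.0545)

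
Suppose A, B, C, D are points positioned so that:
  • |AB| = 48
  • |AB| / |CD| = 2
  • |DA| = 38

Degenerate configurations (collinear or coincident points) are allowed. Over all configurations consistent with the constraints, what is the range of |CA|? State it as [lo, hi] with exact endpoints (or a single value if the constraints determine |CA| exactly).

|CA| ∈ [14, 62]  (≈ [14.0000, 62.0000])

|AB| ∈ {48}
|AD| ∈ {38}
|CD| ∈ {24}
|BD| ∈ [10, 86]
|AC| ∈ [14, 62]
|BC| ∈ [0, 110]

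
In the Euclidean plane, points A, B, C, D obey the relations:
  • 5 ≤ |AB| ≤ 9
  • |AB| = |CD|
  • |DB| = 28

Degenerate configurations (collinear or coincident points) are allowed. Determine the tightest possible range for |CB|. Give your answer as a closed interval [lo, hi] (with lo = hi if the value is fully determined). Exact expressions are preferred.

|CB| ∈ [19, 37]  (≈ [19.0000, 37.0000])

|AB| ∈ [5, 9]
|BD| ∈ {28}
|CD| ∈ [5, 9]
|AD| ∈ [19, 37]
|BC| ∈ [19, 37]
|AC| ∈ [10, 46]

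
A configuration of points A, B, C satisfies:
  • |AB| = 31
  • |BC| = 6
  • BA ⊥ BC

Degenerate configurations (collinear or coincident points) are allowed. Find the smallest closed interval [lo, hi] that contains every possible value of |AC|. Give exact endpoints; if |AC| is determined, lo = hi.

|AB| ∈ {31}
|BC| ∈ {6}
|AC| ∈ {√(997)}

|AC| = √(997)  (≈ 31.5753)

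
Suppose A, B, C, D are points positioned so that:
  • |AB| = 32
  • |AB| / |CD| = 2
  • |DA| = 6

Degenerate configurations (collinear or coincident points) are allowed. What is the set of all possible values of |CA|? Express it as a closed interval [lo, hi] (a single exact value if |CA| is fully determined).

|CA| ∈ [10, 22]  (≈ [10.0000, 22.0000])

|AB| ∈ {32}
|AD| ∈ {6}
|CD| ∈ {16}
|BD| ∈ [26, 38]
|AC| ∈ [10, 22]
|BC| ∈ [10, 54]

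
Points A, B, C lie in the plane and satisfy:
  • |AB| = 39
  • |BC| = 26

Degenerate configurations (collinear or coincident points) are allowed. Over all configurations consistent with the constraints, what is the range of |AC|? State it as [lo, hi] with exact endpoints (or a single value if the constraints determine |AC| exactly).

|AC| ∈ [13, 65]  (≈ [13.0000, 65.0000])

|AB| ∈ {39}
|BC| ∈ {26}
|AC| ∈ [13, 65]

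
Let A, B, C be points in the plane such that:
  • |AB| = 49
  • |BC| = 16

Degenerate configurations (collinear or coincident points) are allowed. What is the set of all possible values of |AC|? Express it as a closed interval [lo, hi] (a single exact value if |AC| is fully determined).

|AB| ∈ {49}
|BC| ∈ {16}
|AC| ∈ [33, 65]

|AC| ∈ [33, 65]  (≈ [33.0000, 65.0000])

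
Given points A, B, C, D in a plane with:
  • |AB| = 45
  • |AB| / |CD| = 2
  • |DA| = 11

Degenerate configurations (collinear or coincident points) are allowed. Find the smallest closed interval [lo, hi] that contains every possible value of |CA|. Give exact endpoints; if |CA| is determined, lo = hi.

|CA| ∈ [23/2, 67/2]  (≈ [11.5000, 33.5000])

|AB| ∈ {45}
|AD| ∈ {11}
|CD| ∈ {45/2}
|BD| ∈ [34, 56]
|AC| ∈ [23/2, 67/2]
|BC| ∈ [23/2, 157/2]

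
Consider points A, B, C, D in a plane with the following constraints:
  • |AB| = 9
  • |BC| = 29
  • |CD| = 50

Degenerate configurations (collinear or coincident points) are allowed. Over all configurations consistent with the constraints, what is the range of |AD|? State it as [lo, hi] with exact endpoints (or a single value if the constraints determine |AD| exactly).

|AD| ∈ [12, 88]  (≈ [12.0000, 88.0000])

|AB| ∈ {9}
|BC| ∈ {29}
|CD| ∈ {50}
|AC| ∈ [20, 38]
|BD| ∈ [21, 79]
|AD| ∈ [12, 88]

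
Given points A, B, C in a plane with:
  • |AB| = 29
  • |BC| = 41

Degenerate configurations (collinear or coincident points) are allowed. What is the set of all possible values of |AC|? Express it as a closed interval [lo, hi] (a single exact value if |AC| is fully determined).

|AC| ∈ [12, 70]  (≈ [12.0000, 70.0000])

|AB| ∈ {29}
|BC| ∈ {41}
|AC| ∈ [12, 70]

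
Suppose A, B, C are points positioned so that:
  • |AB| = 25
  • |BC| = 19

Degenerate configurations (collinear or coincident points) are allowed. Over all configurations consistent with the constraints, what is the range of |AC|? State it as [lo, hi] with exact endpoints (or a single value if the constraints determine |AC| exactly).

|AC| ∈ [6, 44]  (≈ [6.0000, 44.0000])

|AB| ∈ {25}
|BC| ∈ {19}
|AC| ∈ [6, 44]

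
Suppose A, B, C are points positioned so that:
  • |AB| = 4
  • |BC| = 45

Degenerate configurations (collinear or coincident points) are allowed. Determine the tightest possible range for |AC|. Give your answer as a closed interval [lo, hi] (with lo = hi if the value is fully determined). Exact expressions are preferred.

|AB| ∈ {4}
|BC| ∈ {45}
|AC| ∈ [41, 49]

|AC| ∈ [41, 49]  (≈ [41.0000, 49.0000])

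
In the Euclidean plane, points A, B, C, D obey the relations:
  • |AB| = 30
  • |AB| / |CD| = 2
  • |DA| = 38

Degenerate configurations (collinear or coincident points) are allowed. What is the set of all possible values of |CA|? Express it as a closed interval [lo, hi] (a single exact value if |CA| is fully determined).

|AB| ∈ {30}
|AD| ∈ {38}
|CD| ∈ {15}
|BD| ∈ [8, 68]
|AC| ∈ [23, 53]
|BC| ∈ [0, 83]

|CA| ∈ [23, 53]  (≈ [23.0000, 53.0000])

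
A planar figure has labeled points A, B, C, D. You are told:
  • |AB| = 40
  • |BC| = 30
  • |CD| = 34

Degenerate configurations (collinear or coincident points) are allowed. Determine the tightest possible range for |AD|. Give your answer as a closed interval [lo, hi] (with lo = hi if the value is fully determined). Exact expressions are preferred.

|AD| ∈ [0, 104]  (≈ [0.0000, 104.0000])

|AB| ∈ {40}
|BC| ∈ {30}
|CD| ∈ {34}
|AC| ∈ [10, 70]
|BD| ∈ [4, 64]
|AD| ∈ [0, 104]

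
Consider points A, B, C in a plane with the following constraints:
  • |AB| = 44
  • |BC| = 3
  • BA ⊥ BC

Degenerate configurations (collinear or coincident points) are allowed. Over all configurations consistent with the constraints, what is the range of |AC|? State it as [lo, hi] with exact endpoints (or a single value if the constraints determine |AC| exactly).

|AB| ∈ {44}
|BC| ∈ {3}
|AC| ∈ {√(1945)}

|AC| = √(1945)  (≈ 44.1022)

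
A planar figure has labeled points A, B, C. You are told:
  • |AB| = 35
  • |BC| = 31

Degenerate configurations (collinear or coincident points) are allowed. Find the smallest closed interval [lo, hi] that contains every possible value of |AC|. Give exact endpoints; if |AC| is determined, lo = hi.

|AB| ∈ {35}
|BC| ∈ {31}
|AC| ∈ [4, 66]

|AC| ∈ [4, 66]  (≈ [4.0000, 66.0000])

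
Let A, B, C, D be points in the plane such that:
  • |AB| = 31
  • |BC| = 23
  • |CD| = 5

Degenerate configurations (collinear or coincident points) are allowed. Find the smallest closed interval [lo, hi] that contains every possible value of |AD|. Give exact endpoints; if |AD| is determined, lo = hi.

|AD| ∈ [3, 59]  (≈ [3.0000, 59.0000])

|AB| ∈ {31}
|BC| ∈ {23}
|CD| ∈ {5}
|AC| ∈ [8, 54]
|BD| ∈ [18, 28]
|AD| ∈ [3, 59]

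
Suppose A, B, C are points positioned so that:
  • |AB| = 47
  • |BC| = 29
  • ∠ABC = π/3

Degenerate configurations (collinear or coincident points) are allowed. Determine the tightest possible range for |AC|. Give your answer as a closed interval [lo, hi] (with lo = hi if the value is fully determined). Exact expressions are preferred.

|AB| ∈ {47}
|BC| ∈ {29}
|AC| ∈ {√(1687)}

|AC| = √(1687)  (≈ 41.0731)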